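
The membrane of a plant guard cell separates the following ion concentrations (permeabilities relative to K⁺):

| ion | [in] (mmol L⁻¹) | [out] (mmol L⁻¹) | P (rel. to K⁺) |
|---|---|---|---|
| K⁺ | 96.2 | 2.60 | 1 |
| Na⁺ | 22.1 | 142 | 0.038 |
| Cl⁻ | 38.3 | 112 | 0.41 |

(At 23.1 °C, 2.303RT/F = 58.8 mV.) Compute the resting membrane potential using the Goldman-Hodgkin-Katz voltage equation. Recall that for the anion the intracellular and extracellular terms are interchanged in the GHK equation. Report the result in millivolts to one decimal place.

-45.9 mV

Vm = 58.8 · log₁₀[(Σ P·[cation]ₒ + Σ P·[anion]ᵢ) / (Σ P·[cation]ᵢ + Σ P·[anion]ₒ)]
Numerator = 1×2.60 + 0.038×142 + 0.41×38.3 = 23.7
Denominator = 1×96.2 + 0.038×22.1 + 0.41×112 = 143
Vm = 58.8 · log₁₀(0.16577) = 58.8 × (-0.7805) = -45.89 mV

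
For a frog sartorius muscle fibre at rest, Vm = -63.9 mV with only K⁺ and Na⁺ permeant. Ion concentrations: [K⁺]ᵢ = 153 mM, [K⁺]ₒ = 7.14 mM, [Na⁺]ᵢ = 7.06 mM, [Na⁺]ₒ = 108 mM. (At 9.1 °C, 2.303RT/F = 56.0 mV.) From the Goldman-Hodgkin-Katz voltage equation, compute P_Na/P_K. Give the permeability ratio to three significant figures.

Let α = P_Na/P_K. GHK: Vm = 56.0·log₁₀[(Kₒ + α·Naₒ)/(Kᵢ + α·Naᵢ)].
10^(Vm/56.0) = 10^(-63.9/56.0) = 0.072265
So 0.072265·(Kᵢ + α·Naᵢ) = Kₒ + α·Naₒ → α = (0.072265·153.0 − 7.14) / (108.0 − 0.072265·7.06)
α = (11.06 − 7.14) / (108.0 − 0.5102) = 3.917/107.5 = 0.03644

0.0364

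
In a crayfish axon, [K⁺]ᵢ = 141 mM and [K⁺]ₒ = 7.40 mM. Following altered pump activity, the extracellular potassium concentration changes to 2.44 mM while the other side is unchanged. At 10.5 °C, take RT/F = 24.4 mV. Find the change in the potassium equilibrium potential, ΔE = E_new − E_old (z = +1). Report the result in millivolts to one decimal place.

E_old = (24.4/1)·ln(7.40/141) = -71.91 mV
E_new = (24.4/1)·ln(2.44/141) = -98.98 mV
ΔE = -98.98 − (-71.91) = -27.07 mV

-27.1 mV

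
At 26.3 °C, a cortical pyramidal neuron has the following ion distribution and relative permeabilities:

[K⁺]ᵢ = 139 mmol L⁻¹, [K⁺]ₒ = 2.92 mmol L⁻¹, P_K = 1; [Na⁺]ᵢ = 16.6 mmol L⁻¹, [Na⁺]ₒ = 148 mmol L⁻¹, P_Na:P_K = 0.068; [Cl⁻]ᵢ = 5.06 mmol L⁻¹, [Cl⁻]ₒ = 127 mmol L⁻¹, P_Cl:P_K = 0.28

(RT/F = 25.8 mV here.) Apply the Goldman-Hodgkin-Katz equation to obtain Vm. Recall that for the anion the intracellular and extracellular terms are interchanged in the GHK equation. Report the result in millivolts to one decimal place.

-64.5 mV

Vm = 25.8 · ln[(Σ P·[cation]ₒ + Σ P·[anion]ᵢ) / (Σ P·[cation]ᵢ + Σ P·[anion]ₒ)]
Numerator = 1×2.92 + 0.068×148 + 0.28×5.06 = 14.4
Denominator = 1×139 + 0.068×16.6 + 0.28×127 = 175.7
Vm = 25.8 · ln(0.081968) = 25.8 × (-2.5014) = -64.54 mV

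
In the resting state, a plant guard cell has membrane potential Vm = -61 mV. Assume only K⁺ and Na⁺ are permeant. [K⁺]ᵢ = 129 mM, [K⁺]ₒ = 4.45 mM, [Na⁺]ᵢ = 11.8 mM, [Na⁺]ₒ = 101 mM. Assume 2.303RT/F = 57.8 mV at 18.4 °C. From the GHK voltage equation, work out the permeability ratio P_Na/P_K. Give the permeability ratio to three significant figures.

0.0691

Let α = P_Na/P_K. GHK: Vm = 57.8·log₁₀[(Kₒ + α·Naₒ)/(Kᵢ + α·Naᵢ)].
10^(Vm/57.8) = 10^(-61.0/57.8) = 0.088031
So 0.088031·(Kᵢ + α·Naᵢ) = Kₒ + α·Naₒ → α = (0.088031·129.0 − 4.45) / (101.0 − 0.088031·11.8)
α = (11.36 − 4.45) / (101.0 − 1.039) = 6.906/99.96 = 0.06909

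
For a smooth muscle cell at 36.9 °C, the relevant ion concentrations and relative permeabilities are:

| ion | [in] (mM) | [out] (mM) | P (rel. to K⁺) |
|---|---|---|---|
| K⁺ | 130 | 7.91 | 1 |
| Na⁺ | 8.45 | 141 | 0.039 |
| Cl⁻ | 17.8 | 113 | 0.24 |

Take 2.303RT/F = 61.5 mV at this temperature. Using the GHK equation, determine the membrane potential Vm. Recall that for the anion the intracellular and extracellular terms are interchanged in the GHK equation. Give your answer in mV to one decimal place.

-58.4 mV

Vm = 61.5 · log₁₀[(Σ P·[cation]ₒ + Σ P·[anion]ᵢ) / (Σ P·[cation]ᵢ + Σ P·[anion]ₒ)]
Numerator = 1×7.91 + 0.039×141 + 0.24×17.8 = 17.68
Denominator = 1×130 + 0.039×8.45 + 0.24×113 = 157.4
Vm = 61.5 · log₁₀(0.1123) = 61.5 × (-0.9496) = -58.40 mV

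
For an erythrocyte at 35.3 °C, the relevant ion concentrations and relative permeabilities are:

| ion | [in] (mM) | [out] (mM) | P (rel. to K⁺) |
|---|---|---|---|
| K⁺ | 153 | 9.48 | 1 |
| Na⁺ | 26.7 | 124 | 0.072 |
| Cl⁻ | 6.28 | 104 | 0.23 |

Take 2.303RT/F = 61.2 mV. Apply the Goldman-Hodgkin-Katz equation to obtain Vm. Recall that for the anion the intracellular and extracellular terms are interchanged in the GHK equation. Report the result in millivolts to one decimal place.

-58.4 mV

Vm = 61.2 · log₁₀[(Σ P·[cation]ₒ + Σ P·[anion]ᵢ) / (Σ P·[cation]ᵢ + Σ P·[anion]ₒ)]
Numerator = 1×9.48 + 0.072×124 + 0.23×6.28 = 19.85
Denominator = 1×153 + 0.072×26.7 + 0.23×104 = 178.8
Vm = 61.2 · log₁₀(0.111) = 61.2 × (-0.9547) = -58.43 mV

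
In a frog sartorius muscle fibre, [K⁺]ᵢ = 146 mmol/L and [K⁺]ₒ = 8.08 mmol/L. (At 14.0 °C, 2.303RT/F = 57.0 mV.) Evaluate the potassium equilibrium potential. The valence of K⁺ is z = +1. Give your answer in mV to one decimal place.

-71.6 mV

E = (57.0/z) · log₁₀([K⁺]_out/[K⁺]_in) with z = +1.
= (57.0/1) · log₁₀(8.08/146) = 57.00 · log₁₀(0.05534)
= 57.00 · (-1.2569) = -71.65 mV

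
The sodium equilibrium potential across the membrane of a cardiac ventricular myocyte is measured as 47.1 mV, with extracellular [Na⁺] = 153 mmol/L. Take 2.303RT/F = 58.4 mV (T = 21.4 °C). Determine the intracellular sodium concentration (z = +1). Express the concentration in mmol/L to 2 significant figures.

24 mmol/L

Nernst: E = (58.4/1) · log₁₀([out]/[in]), so log₁₀([out]/[in]) = 47.1 × 1 / 58.4 = 0.8065.
[out]/[in] = 10^(0.8065) = 6.405.
[in] = 153 / 6.405 = 23.89 mmol/L.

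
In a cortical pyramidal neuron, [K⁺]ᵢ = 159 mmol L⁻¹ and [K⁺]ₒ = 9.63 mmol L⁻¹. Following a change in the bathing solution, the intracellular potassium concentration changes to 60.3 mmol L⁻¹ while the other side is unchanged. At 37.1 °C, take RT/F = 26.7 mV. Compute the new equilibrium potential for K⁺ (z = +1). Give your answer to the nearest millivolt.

After the shift: [K⁺]_out = 9.63, [K⁺]_in = 60.3 mmol L⁻¹.
E_new = (26.7/1)·ln(9.63/60.3) = 26.70 · (-1.8344) = -48.98 mV

-49 mV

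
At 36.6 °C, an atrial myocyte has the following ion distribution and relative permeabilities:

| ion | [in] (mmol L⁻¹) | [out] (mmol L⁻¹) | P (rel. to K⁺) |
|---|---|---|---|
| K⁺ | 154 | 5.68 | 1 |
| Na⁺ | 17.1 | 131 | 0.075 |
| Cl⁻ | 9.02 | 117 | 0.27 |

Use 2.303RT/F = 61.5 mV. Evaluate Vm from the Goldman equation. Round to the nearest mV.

-63 mV

Vm = 61.5 · log₁₀[(Σ P·[cation]ₒ + Σ P·[anion]ᵢ) / (Σ P·[cation]ᵢ + Σ P·[anion]ₒ)]
Numerator = 1×5.68 + 0.075×131 + 0.27×9.02 = 17.94
Denominator = 1×154 + 0.075×17.1 + 0.27×117 = 186.9
Vm = 61.5 · log₁₀(0.096003) = 61.5 × (-1.0177) = -62.59 mV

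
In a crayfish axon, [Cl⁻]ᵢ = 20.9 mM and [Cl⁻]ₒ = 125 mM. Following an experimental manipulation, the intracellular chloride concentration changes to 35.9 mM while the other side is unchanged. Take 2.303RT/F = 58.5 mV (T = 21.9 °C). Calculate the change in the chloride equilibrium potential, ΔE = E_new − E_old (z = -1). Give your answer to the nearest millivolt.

E_old = (58.5/-1)·log₁₀(125/20.9) = -45.44 mV
E_new = (58.5/-1)·log₁₀(125/35.9) = -31.70 mV
ΔE = -31.70 − (-45.44) = 13.74 mV

14 mV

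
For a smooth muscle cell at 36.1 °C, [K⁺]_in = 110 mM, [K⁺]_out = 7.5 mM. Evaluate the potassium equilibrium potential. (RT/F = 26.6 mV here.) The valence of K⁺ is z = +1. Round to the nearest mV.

-71 mV

E = (26.6/z) · ln([K⁺]_out/[K⁺]_in) with z = +1.
= (26.6/1) · ln(7.5/110) = 26.60 · ln(0.06818)
= 26.60 · (-2.6856) = -71.44 mV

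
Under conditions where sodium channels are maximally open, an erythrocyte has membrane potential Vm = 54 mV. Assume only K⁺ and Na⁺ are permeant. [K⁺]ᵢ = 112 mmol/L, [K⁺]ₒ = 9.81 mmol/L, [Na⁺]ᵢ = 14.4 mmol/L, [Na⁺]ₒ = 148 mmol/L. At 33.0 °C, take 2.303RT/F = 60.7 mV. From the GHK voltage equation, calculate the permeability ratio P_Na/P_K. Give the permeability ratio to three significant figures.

23.6

Let α = P_Na/P_K. GHK: Vm = 60.7·log₁₀[(Kₒ + α·Naₒ)/(Kᵢ + α·Naᵢ)].
10^(Vm/60.7) = 10^(54.0/60.7) = 7.7557
So 7.7557·(Kᵢ + α·Naᵢ) = Kₒ + α·Naₒ → α = (7.7557·112.0 − 9.81) / (148.0 − 7.7557·14.4)
α = (868.6 − 9.81) / (148.0 − 111.7) = 858.8/36.32 = 23.65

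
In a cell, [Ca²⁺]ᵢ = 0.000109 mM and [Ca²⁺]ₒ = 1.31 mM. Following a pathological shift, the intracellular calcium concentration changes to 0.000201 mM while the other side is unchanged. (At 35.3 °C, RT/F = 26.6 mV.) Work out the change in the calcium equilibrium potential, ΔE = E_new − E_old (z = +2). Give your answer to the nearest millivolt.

-8 mV

E_old = (26.6/2)·ln(1.31/0.000109) = 124.94 mV
E_new = (26.6/2)·ln(1.31/0.000201) = 116.80 mV
ΔE = 116.80 − (124.94) = -8.14 mV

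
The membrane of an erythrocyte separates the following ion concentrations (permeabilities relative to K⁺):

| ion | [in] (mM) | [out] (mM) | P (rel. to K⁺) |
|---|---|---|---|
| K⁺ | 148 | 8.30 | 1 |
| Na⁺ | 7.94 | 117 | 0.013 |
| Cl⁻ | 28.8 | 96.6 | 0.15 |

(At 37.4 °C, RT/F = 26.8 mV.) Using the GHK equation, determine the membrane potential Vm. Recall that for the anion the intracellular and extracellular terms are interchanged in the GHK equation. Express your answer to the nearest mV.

Vm = 26.8 · ln[(Σ P·[cation]ₒ + Σ P·[anion]ᵢ) / (Σ P·[cation]ᵢ + Σ P·[anion]ₒ)]
Numerator = 1×8.30 + 0.013×117 + 0.15×28.8 = 14.14
Denominator = 1×148 + 0.013×7.94 + 0.15×96.6 = 162.6
Vm = 26.8 · ln(0.086972) = 26.8 × (-2.4422) = -65.45 mV

-65 mV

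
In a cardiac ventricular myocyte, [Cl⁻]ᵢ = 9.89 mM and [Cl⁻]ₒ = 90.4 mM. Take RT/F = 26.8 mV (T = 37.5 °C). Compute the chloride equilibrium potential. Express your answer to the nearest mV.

E = (26.8/z) · ln([Cl⁻]_out/[Cl⁻]_in) with z = -1.
For an anion, dividing by z = -1 reverses the sign.
= (26.8/-1) · ln(90.4/9.89) = -26.80 · ln(9.141)
= -26.80 · (2.2127) = -59.30 mV

-59 mV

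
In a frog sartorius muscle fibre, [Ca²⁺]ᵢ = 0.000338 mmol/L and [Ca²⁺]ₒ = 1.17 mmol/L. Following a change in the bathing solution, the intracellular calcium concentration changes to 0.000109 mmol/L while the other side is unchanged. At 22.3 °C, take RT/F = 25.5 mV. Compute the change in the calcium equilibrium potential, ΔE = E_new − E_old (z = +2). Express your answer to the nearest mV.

14 mV

E_old = (25.5/2)·ln(1.17/0.000338) = 103.91 mV
E_new = (25.5/2)·ln(1.17/0.000109) = 118.33 mV
ΔE = 118.33 − (103.91) = 14.43 mV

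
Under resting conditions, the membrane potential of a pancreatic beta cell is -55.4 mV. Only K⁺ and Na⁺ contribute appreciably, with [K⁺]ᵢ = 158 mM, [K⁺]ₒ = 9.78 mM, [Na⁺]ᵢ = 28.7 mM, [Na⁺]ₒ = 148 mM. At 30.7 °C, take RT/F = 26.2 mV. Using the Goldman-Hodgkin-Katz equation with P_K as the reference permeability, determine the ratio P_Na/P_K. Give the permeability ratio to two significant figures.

0.064

Let α = P_Na/P_K. GHK: Vm = 26.2·ln[(Kₒ + α·Naₒ)/(Kᵢ + α·Naᵢ)].
e^(Vm/26.2) = e^(-55.4/26.2) = 0.12069
So 0.12069·(Kᵢ + α·Naᵢ) = Kₒ + α·Naₒ → α = (0.12069·158.0 − 9.78) / (148.0 − 0.12069·28.7)
α = (19.07 − 9.78) / (148.0 − 3.464) = 9.29/144.5 = 0.06427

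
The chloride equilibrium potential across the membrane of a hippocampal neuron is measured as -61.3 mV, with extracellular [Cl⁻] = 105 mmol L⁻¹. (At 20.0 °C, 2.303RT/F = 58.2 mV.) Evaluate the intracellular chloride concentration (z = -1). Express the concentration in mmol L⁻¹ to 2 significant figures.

9.3 mmol L⁻¹

Nernst: E = (58.2/-1) · log₁₀([out]/[in]), so log₁₀([out]/[in]) = -61.3 × -1 / 58.2 = 1.0533.
[out]/[in] = 10^(1.0533) = 11.3.
[in] = 105 / 11.3 = 9.288 mmol L⁻¹.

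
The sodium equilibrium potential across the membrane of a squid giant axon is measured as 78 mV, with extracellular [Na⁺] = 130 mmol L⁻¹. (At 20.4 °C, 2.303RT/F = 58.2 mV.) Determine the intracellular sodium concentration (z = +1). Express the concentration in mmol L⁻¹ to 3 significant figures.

5.94 mmol L⁻¹

Nernst: E = (58.2/1) · log₁₀([out]/[in]), so log₁₀([out]/[in]) = 78.0 × 1 / 58.2 = 1.3402.
[out]/[in] = 10^(1.3402) = 21.89.
[in] = 130 / 21.89 = 5.939 mmol L⁻¹.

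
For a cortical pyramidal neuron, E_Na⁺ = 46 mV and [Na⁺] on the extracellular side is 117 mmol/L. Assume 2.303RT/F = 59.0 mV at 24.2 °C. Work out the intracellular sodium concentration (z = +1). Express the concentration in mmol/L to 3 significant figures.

Nernst: E = (59.0/1) · log₁₀([out]/[in]), so log₁₀([out]/[in]) = 46.0 × 1 / 59.0 = 0.7797.
[out]/[in] = 10^(0.7797) = 6.021.
[in] = 117 / 6.021 = 19.43 mmol/L.

19.4 mmol/L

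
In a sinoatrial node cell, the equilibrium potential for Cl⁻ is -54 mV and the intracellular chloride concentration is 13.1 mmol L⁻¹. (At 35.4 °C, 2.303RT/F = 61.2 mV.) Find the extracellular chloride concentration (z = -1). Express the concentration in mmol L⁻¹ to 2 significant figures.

Nernst: E = (61.2/-1) · log₁₀([out]/[in]), so log₁₀([out]/[in]) = -54.0 × -1 / 61.2 = 0.8824.
[out]/[in] = 10^(0.8824) = 7.627.
[out] = 7.627 × 13.1 = 99.91 mmol L⁻¹.

100 mmol L⁻¹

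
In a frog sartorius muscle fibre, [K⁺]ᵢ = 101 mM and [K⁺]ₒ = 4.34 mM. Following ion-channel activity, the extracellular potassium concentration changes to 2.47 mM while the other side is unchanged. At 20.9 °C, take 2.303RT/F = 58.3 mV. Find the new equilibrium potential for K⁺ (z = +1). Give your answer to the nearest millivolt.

After the shift: [K⁺]_out = 2.47, [K⁺]_in = 101 mM.
E_new = (58.3/1)·log₁₀(2.47/101) = 58.30 · (-1.6116) = -93.96 mV

-94 mV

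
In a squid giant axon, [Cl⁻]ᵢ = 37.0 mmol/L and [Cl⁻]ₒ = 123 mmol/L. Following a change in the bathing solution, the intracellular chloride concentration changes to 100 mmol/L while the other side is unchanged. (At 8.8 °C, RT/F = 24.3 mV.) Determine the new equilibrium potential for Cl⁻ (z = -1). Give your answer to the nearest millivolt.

After the shift: [Cl⁻]_out = 123, [Cl⁻]_in = 100 mmol/L.
E_new = (24.3/-1)·ln(123/100) = -24.30 · (0.2070) = -5.03 mV

-5 mV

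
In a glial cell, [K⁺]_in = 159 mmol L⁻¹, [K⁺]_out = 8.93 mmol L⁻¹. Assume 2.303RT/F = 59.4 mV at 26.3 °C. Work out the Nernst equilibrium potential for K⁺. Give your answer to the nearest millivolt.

-74 mV

E = (59.4/z) · log₁₀([K⁺]_out/[K⁺]_in) with z = +1.
= (59.4/1) · log₁₀(8.93/159) = 59.40 · log₁₀(0.05616)
= 59.40 · (-1.2505) = -74.28 mV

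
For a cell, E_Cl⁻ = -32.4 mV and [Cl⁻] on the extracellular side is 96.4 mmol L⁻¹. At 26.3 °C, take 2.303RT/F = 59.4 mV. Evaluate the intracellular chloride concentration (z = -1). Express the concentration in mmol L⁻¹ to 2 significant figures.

27 mmol L⁻¹

Nernst: E = (59.4/-1) · log₁₀([out]/[in]), so log₁₀([out]/[in]) = -32.4 × -1 / 59.4 = 0.5455.
[out]/[in] = 10^(0.5455) = 3.511.
[in] = 96.4 / 3.511 = 27.46 mmol L⁻¹.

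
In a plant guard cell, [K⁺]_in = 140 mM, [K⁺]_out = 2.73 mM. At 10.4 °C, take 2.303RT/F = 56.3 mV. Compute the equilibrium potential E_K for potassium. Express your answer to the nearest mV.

-96 mV

E = (56.3/z) · log₁₀([K⁺]_out/[K⁺]_in) with z = +1.
= (56.3/1) · log₁₀(2.73/140) = 56.30 · log₁₀(0.0195)
= 56.30 · (-1.7100) = -96.27 mV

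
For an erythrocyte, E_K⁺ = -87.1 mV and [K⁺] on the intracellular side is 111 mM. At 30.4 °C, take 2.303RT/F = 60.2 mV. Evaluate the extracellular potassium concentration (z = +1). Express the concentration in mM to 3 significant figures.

3.97 mM

Nernst: E = (60.2/1) · log₁₀([out]/[in]), so log₁₀([out]/[in]) = -87.1 × 1 / 60.2 = -1.4468.
[out]/[in] = 10^(-1.4468) = 0.03574.
[out] = 0.03574 × 111 = 3.967 mM.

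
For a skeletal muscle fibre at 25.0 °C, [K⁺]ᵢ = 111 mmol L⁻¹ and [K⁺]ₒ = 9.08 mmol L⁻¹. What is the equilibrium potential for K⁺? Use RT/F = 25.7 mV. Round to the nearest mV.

-64 mV

E = (25.7/z) · ln([K⁺]_out/[K⁺]_in) with z = +1.
= (25.7/1) · ln(9.08/111) = 25.70 · ln(0.0818)
= 25.70 · (-2.5035) = -64.34 mV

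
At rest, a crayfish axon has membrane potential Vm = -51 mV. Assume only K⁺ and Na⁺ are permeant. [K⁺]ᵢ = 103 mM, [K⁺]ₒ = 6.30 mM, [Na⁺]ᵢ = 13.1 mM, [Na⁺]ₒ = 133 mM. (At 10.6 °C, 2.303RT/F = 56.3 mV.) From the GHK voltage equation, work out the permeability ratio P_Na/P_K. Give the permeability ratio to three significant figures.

0.0494

Let α = P_Na/P_K. GHK: Vm = 56.3·log₁₀[(Kₒ + α·Naₒ)/(Kᵢ + α·Naᵢ)].
10^(Vm/56.3) = 10^(-51.0/56.3) = 0.1242
So 0.1242·(Kᵢ + α·Naᵢ) = Kₒ + α·Naₒ → α = (0.1242·103.0 − 6.3) / (133.0 − 0.1242·13.1)
α = (12.79 − 6.3) / (133.0 − 1.627) = 6.493/131.4 = 0.04942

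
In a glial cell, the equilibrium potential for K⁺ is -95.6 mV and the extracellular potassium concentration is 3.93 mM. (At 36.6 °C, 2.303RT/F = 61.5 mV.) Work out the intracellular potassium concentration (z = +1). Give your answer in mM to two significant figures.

140 mM

Nernst: E = (61.5/1) · log₁₀([out]/[in]), so log₁₀([out]/[in]) = -95.6 × 1 / 61.5 = -1.5545.
[out]/[in] = 10^(-1.5545) = 0.0279.
[in] = 3.93 / 0.0279 = 140.9 mM.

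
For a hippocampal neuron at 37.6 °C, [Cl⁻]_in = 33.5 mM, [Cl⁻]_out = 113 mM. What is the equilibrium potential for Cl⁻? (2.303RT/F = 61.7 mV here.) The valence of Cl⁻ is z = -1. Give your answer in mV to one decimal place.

-32.6 mV

E = (61.7/z) · log₁₀([Cl⁻]_out/[Cl⁻]_in) with z = -1.
For an anion, dividing by z = -1 reverses the sign.
= (61.7/-1) · log₁₀(113/33.5) = -61.70 · log₁₀(3.373)
= -61.70 · (0.5280) = -32.58 mV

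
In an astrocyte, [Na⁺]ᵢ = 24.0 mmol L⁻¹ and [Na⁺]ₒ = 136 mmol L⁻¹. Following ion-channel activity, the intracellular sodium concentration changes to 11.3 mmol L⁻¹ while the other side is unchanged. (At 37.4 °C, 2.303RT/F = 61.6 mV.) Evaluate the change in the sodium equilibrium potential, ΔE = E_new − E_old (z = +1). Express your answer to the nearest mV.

20 mV

E_old = (61.6/1)·log₁₀(136/24.0) = 46.40 mV
E_new = (61.6/1)·log₁₀(136/11.3) = 66.56 mV
ΔE = 66.56 − (46.40) = 20.15 mV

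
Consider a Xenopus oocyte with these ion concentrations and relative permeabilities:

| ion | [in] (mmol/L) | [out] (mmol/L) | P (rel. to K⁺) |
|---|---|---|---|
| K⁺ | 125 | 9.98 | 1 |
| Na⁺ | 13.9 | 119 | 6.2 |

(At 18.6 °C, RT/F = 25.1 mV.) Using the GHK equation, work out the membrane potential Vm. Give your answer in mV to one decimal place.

Vm = 25.1 · ln[(Σ P·[cation]ₒ + Σ P·[anion]ᵢ) / (Σ P·[cation]ᵢ + Σ P·[anion]ₒ)]
Numerator = 1×9.98 + 6.2×119 = 747.8
Denominator = 1×125 + 6.2×13.9 = 211.2
Vm = 25.1 · ln(3.541) = 25.1 × (1.2644) = 31.74 mV

31.7 mV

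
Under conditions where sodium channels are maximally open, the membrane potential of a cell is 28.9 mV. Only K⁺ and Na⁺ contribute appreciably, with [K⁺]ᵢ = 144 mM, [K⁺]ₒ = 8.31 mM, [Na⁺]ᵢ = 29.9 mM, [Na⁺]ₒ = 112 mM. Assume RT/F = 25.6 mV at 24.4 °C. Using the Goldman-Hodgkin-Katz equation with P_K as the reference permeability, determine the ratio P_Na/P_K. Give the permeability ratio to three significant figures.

Let α = P_Na/P_K. GHK: Vm = 25.6·ln[(Kₒ + α·Naₒ)/(Kᵢ + α·Naᵢ)].
e^(Vm/25.6) = e^(28.9/25.6) = 3.0923
So 3.0923·(Kᵢ + α·Naᵢ) = Kₒ + α·Naₒ → α = (3.0923·144.0 − 8.31) / (112.0 − 3.0923·29.9)
α = (445.3 − 8.31) / (112.0 − 92.46) = 437/19.54 = 22.36

22.4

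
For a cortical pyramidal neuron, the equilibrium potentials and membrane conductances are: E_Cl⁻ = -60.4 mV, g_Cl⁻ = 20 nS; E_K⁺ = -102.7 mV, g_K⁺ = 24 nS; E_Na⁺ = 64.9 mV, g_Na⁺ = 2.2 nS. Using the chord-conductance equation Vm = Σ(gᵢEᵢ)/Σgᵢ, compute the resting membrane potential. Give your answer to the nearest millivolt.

-76 mV

Σ gᵢEᵢ = 20·(-60.4) + 24·(-102.7) + 2.2·(64.9) = -3530.02
Σ gᵢ = 20 + 24 + 2.2 = 46.2
Vm = -3530.02 / 46.2 = -76.41 mV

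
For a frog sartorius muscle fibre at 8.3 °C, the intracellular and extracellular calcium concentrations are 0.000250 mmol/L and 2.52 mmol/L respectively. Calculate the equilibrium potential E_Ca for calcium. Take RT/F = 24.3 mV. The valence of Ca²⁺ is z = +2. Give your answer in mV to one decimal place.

E = (24.3/z) · ln([Ca²⁺]_out/[Ca²⁺]_in) with z = +2.
= (24.3/2) · ln(2.52/0.000250) = 12.15 · ln(1.008e+04)
= 12.15 · (9.2183) = 112.00 mV

112.0 mV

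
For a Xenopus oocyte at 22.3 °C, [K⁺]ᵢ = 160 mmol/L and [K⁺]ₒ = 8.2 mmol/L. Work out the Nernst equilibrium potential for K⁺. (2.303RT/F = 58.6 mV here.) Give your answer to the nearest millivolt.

E = (58.6/z) · log₁₀([K⁺]_out/[K⁺]_in) with z = +1.
= (58.6/1) · log₁₀(8.2/160) = 58.60 · log₁₀(0.05125)
= 58.60 · (-1.2903) = -75.61 mV

-76 mV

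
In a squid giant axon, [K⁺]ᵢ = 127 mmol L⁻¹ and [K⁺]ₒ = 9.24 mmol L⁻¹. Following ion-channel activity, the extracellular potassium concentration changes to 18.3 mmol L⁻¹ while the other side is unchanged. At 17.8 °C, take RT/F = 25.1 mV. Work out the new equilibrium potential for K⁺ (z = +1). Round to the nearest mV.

After the shift: [K⁺]_out = 18.3, [K⁺]_in = 127 mmol L⁻¹.
E_new = (25.1/1)·ln(18.3/127) = 25.10 · (-1.9373) = -48.63 mV

-49 mV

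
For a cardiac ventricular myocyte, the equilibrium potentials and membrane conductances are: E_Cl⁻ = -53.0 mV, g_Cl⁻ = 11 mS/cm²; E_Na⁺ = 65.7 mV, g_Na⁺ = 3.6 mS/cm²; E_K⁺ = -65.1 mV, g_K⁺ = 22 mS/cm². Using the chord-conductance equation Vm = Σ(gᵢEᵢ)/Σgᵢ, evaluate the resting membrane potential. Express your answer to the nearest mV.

Σ gᵢEᵢ = 11·(-53.0) + 3.6·(65.7) + 22·(-65.1) = -1778.68
Σ gᵢ = 11 + 3.6 + 22 = 36.6
Vm = -1778.68 / 36.6 = -48.60 mV

-49 mV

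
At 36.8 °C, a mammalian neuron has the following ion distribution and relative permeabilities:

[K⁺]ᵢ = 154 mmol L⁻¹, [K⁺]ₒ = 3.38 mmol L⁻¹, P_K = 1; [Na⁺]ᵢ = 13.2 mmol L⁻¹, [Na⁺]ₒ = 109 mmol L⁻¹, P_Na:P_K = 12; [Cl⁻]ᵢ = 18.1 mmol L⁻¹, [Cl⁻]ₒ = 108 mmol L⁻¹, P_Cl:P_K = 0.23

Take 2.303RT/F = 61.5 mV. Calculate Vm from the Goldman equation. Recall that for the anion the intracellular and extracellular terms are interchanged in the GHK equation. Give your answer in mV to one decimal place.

Vm = 61.5 · log₁₀[(Σ P·[cation]ₒ + Σ P·[anion]ᵢ) / (Σ P·[cation]ᵢ + Σ P·[anion]ₒ)]
Numerator = 1×3.38 + 12×109 + 0.23×18.1 = 1316
Denominator = 1×154 + 12×13.2 + 0.23×108 = 337.2
Vm = 61.5 · log₁₀(3.9009) = 61.5 × (0.5912) = 36.36 mV

36.4 mV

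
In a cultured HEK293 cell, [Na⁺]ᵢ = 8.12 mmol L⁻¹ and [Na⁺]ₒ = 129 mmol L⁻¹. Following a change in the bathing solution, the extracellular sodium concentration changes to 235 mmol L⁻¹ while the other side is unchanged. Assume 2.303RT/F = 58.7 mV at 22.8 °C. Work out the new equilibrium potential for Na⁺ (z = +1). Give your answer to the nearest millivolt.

86 mV

After the shift: [Na⁺]_out = 235, [Na⁺]_in = 8.12 mmol L⁻¹.
E_new = (58.7/1)·log₁₀(235/8.12) = 58.70 · (1.4615) = 85.79 mV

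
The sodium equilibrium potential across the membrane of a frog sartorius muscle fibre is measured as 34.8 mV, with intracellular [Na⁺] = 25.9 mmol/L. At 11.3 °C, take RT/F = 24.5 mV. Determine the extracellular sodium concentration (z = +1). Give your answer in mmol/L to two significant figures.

Nernst: E = (24.5/1) · ln([out]/[in]), so ln([out]/[in]) = 34.8 × 1 / 24.5 = 1.4204.
[out]/[in] = e^(1.4204) = 4.139.
[out] = 4.139 × 25.9 = 107.2 mmol/L.

110 mmol/L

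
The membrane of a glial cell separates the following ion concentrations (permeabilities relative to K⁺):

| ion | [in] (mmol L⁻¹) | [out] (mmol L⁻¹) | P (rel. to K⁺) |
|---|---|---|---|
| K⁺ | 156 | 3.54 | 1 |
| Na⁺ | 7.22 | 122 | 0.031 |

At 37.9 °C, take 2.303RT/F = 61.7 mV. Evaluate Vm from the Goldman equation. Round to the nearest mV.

Vm = 61.7 · log₁₀[(Σ P·[cation]ₒ + Σ P·[anion]ᵢ) / (Σ P·[cation]ᵢ + Σ P·[anion]ₒ)]
Numerator = 1×3.54 + 0.031×122 = 7.322
Denominator = 1×156 + 0.031×7.22 = 156.2
Vm = 61.7 · log₁₀(0.046869) = 61.7 × (-1.3291) = -82.01 mV

-82 mV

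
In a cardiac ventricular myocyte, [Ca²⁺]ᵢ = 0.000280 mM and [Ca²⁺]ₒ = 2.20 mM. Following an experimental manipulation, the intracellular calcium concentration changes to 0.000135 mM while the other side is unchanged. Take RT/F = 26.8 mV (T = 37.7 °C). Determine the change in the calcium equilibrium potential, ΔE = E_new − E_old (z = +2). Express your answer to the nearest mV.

E_old = (26.8/2)·ln(2.20/0.000280) = 120.19 mV
E_new = (26.8/2)·ln(2.20/0.000135) = 129.96 mV
ΔE = 129.96 − (120.19) = 9.78 mV

10 mV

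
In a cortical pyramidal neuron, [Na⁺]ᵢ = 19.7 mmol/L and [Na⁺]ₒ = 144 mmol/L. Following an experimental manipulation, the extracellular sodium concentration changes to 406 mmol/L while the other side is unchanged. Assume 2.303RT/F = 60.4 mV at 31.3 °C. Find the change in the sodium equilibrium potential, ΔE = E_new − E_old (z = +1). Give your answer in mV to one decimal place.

27.2 mV

E_old = (60.4/1)·log₁₀(144/19.7) = 52.18 mV
E_new = (60.4/1)·log₁₀(406/19.7) = 79.37 mV
ΔE = 79.37 − (52.18) = 27.19 mV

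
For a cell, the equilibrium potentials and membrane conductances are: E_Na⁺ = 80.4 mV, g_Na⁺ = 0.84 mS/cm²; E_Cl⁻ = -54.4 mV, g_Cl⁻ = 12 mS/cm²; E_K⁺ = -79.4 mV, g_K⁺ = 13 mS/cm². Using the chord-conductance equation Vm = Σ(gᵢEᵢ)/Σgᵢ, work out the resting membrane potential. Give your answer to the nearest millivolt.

-63 mV

Σ gᵢEᵢ = 0.84·(80.4) + 12·(-54.4) + 13·(-79.4) = -1617.46
Σ gᵢ = 0.84 + 12 + 13 = 25.84
Vm = -1617.46 / 25.84 = -62.60 mV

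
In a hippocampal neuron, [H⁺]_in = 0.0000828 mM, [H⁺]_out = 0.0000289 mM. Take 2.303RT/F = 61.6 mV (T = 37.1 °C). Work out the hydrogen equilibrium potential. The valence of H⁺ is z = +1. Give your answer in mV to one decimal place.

-28.2 mV

E = (61.6/z) · log₁₀([H⁺]_out/[H⁺]_in) with z = +1.
= (61.6/1) · log₁₀(0.0000289/0.0000828) = 61.60 · log₁₀(0.349)
= 61.60 · (-0.4571) = -28.16 mV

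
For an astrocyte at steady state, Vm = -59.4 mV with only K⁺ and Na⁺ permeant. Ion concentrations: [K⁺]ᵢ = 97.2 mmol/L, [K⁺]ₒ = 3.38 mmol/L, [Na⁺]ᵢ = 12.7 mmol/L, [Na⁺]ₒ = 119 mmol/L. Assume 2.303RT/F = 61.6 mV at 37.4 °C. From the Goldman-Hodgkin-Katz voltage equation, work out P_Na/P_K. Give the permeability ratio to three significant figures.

0.0610

Let α = P_Na/P_K. GHK: Vm = 61.6·log₁₀[(Kₒ + α·Naₒ)/(Kᵢ + α·Naᵢ)].
10^(Vm/61.6) = 10^(-59.4/61.6) = 0.10857
So 0.10857·(Kᵢ + α·Naᵢ) = Kₒ + α·Naₒ → α = (0.10857·97.2 − 3.38) / (119.0 − 0.10857·12.7)
α = (10.55 − 3.38) / (119.0 − 1.379) = 7.173/117.6 = 0.06098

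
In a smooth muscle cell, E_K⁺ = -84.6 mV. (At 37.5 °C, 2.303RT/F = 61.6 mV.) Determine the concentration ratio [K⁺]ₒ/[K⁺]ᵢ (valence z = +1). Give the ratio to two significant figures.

log₁₀([out]/[in]) = E·z/(61.6) = -84.6 × 1 / 61.6 = -1.3734
[out]/[in] = 10^(-1.3734) = 0.04233

0.042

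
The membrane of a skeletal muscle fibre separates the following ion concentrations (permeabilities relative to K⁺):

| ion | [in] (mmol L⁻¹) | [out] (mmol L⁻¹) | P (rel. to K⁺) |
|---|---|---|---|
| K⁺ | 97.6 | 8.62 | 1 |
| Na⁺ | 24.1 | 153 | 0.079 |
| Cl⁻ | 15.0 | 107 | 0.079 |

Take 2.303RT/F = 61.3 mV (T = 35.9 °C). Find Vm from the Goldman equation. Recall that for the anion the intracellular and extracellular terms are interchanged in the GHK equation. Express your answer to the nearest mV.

-42 mV

Vm = 61.3 · log₁₀[(Σ P·[cation]ₒ + Σ P·[anion]ᵢ) / (Σ P·[cation]ᵢ + Σ P·[anion]ₒ)]
Numerator = 1×8.62 + 0.079×153 + 0.079×15.0 = 21.89
Denominator = 1×97.6 + 0.079×24.1 + 0.079×107 = 108
Vm = 61.3 · log₁₀(0.20278) = 61.3 × (-0.6930) = -42.48 mV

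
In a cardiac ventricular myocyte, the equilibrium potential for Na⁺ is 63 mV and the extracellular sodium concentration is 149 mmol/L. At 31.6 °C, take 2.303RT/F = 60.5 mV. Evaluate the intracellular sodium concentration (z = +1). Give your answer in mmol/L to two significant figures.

14 mmol/L

Nernst: E = (60.5/1) · log₁₀([out]/[in]), so log₁₀([out]/[in]) = 63.0 × 1 / 60.5 = 1.0413.
[out]/[in] = 10^(1.0413) = 11.
[in] = 149 / 11 = 13.55 mmol/L.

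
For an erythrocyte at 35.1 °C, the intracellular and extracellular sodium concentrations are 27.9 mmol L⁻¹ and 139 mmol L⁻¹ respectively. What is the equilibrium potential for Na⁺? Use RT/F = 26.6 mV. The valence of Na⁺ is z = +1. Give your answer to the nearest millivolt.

E = (26.6/z) · ln([Na⁺]_out/[Na⁺]_in) with z = +1.
= (26.6/1) · ln(139/27.9) = 26.60 · ln(4.982)
= 26.60 · (1.6058) = 42.72 mV

43 mV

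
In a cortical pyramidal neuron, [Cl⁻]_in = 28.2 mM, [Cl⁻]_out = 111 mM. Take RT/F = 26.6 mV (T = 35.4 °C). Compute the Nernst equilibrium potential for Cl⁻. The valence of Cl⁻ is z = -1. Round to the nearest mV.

E = (26.6/z) · ln([Cl⁻]_out/[Cl⁻]_in) with z = -1.
For an anion, dividing by z = -1 reverses the sign.
= (26.6/-1) · ln(111/28.2) = -26.60 · ln(3.936)
= -26.60 · (1.3702) = -36.45 mV

-36 mV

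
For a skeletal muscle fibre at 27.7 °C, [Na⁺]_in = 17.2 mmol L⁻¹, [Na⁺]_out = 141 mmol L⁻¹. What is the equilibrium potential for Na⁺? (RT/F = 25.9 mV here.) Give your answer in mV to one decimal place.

E = (25.9/z) · ln([Na⁺]_out/[Na⁺]_in) with z = +1.
= (25.9/1) · ln(141/17.2) = 25.90 · ln(8.198)
= 25.90 · (2.1039) = 54.49 mV

54.5 mV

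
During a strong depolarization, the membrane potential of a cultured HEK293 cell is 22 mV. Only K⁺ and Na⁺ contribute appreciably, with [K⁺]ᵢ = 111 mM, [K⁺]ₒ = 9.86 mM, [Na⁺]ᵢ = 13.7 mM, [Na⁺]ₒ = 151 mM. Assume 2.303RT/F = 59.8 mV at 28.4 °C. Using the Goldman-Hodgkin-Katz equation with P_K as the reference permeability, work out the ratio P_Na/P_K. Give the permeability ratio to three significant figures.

Let α = P_Na/P_K. GHK: Vm = 59.8·log₁₀[(Kₒ + α·Naₒ)/(Kᵢ + α·Naᵢ)].
10^(Vm/59.8) = 10^(22.0/59.8) = 2.3329
So 2.3329·(Kᵢ + α·Naᵢ) = Kₒ + α·Naₒ → α = (2.3329·111.0 − 9.86) / (151.0 − 2.3329·13.7)
α = (259 − 9.86) / (151.0 − 31.96) = 249.1/119 = 2.092

2.09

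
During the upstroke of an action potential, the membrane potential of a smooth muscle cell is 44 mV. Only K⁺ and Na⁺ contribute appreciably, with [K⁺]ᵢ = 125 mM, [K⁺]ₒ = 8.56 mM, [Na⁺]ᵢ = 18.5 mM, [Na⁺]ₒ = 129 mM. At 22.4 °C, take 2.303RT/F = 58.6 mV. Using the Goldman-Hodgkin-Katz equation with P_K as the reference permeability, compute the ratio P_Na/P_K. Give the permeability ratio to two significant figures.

28

Let α = P_Na/P_K. GHK: Vm = 58.6·log₁₀[(Kₒ + α·Naₒ)/(Kᵢ + α·Naᵢ)].
10^(Vm/58.6) = 10^(44.0/58.6) = 5.6345
So 5.6345·(Kᵢ + α·Naᵢ) = Kₒ + α·Naₒ → α = (5.6345·125.0 − 8.56) / (129.0 − 5.6345·18.5)
α = (704.3 − 8.56) / (129.0 − 104.2) = 695.7/24.76 = 28.1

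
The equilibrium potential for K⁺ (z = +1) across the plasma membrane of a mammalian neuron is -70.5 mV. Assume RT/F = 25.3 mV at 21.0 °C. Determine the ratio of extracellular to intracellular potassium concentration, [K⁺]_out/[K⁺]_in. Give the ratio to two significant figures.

0.062

ln([out]/[in]) = E·z/(25.3) = -70.5 × 1 / 25.3 = -2.7866
[out]/[in] = e^(-2.7866) = 0.06163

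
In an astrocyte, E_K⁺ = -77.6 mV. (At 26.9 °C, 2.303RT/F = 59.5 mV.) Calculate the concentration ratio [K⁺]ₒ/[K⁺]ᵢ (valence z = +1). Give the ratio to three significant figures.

0.0496

log₁₀([out]/[in]) = E·z/(59.5) = -77.6 × 1 / 59.5 = -1.3042
[out]/[in] = 10^(-1.3042) = 0.04964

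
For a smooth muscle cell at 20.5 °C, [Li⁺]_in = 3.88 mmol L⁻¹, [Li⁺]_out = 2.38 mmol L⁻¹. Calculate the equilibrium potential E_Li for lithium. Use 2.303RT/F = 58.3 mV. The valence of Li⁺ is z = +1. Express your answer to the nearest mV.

E = (58.3/z) · log₁₀([Li⁺]_out/[Li⁺]_in) with z = +1.
= (58.3/1) · log₁₀(2.38/3.88) = 58.30 · log₁₀(0.6134)
= 58.30 · (-0.2123) = -12.37 mV

-12 mV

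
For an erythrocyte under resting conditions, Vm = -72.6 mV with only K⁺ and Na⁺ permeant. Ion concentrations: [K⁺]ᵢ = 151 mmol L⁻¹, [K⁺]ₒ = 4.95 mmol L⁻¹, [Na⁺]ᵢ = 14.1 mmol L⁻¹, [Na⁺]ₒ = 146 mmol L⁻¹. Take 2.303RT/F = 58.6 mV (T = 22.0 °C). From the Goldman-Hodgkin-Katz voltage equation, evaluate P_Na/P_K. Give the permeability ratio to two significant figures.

0.026

Let α = P_Na/P_K. GHK: Vm = 58.6·log₁₀[(Kₒ + α·Naₒ)/(Kᵢ + α·Naᵢ)].
10^(Vm/58.6) = 10^(-72.6/58.6) = 0.057689
So 0.057689·(Kᵢ + α·Naᵢ) = Kₒ + α·Naₒ → α = (0.057689·151.0 − 4.95) / (146.0 − 0.057689·14.1)
α = (8.711 − 4.95) / (146.0 − 0.8134) = 3.761/145.2 = 0.0259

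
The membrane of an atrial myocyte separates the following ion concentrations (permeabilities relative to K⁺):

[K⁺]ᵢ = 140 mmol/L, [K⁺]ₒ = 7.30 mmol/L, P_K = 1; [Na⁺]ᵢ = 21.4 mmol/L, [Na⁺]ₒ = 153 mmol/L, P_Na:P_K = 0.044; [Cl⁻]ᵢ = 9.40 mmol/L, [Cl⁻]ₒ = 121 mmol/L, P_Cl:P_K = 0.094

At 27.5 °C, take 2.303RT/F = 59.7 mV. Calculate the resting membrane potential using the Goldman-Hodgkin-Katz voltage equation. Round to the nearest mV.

Vm = 59.7 · log₁₀[(Σ P·[cation]ₒ + Σ P·[anion]ᵢ) / (Σ P·[cation]ᵢ + Σ P·[anion]ₒ)]
Numerator = 1×7.30 + 0.044×153 + 0.094×9.40 = 14.92
Denominator = 1×140 + 0.044×21.4 + 0.094×121 = 152.3
Vm = 59.7 · log₁₀(0.097926) = 59.7 × (-1.0091) = -60.24 mV

-60 mV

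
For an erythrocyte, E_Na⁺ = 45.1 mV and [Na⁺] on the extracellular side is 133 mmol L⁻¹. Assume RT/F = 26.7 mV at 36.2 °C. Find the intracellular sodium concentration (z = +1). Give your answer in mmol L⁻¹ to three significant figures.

24.6 mmol L⁻¹

Nernst: E = (26.7/1) · ln([out]/[in]), so ln([out]/[in]) = 45.1 × 1 / 26.7 = 1.6891.
[out]/[in] = e^(1.6891) = 5.415.
[in] = 133 / 5.415 = 24.56 mmol L⁻¹.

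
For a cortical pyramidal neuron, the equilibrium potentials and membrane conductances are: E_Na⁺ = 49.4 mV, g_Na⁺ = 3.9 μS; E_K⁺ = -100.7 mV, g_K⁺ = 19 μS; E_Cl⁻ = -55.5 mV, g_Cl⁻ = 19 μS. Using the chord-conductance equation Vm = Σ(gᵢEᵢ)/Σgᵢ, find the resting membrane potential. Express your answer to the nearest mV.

-66 mV

Σ gᵢEᵢ = 3.9·(49.4) + 19·(-100.7) + 19·(-55.5) = -2775.14
Σ gᵢ = 3.9 + 19 + 19 = 41.9
Vm = -2775.14 / 41.9 = -66.23 mV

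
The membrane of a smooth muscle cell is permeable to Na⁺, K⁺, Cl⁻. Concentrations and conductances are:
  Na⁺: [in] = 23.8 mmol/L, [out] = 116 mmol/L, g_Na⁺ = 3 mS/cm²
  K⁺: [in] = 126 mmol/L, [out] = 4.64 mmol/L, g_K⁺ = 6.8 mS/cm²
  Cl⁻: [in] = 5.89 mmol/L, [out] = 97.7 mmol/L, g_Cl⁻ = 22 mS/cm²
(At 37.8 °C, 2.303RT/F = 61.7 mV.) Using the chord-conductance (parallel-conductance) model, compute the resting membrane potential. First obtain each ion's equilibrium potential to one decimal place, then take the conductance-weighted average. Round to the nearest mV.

E_Na⁺ = (61.7/1)·log₁₀(116/23.8) = 42.4 mV
E_K⁺ = (61.7/1)·log₁₀(4.64/126) = -88.5 mV
E_Cl⁻ = (61.7/-1)·log₁₀(97.7/5.89) = -75.3 mV
Vm = (Σ gᵢEᵢ)/(Σ gᵢ) = (3·42.4 + 6.8·-88.5 + 22·-75.3) / (3 + 6.8 + 22)
= -2131.20 / 31.8 = -67.02 mV

-67 mV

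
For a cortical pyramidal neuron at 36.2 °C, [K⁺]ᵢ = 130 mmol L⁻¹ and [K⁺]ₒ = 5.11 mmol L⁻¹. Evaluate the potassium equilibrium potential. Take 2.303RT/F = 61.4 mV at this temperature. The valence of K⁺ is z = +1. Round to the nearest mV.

E = (61.4/z) · log₁₀([K⁺]_out/[K⁺]_in) with z = +1.
= (61.4/1) · log₁₀(5.11/130) = 61.40 · log₁₀(0.03931)
= 61.40 · (-1.4055) = -86.30 mV

-86 mV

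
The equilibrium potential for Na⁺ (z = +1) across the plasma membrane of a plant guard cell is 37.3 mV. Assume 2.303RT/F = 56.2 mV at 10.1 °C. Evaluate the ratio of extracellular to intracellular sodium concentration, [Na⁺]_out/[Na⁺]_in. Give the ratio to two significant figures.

log₁₀([out]/[in]) = E·z/(56.2) = 37.3 × 1 / 56.2 = 0.6637
[out]/[in] = 10^(0.6637) = 4.61

4.6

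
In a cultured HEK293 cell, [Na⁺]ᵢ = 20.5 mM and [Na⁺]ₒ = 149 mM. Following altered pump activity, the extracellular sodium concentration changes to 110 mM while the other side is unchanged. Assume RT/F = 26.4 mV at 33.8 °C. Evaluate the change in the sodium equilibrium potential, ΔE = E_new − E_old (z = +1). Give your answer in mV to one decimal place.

-8.0 mV

E_old = (26.4/1)·ln(149/20.5) = 52.36 mV
E_new = (26.4/1)·ln(110/20.5) = 44.35 mV
ΔE = 44.35 − (52.36) = -8.01 mV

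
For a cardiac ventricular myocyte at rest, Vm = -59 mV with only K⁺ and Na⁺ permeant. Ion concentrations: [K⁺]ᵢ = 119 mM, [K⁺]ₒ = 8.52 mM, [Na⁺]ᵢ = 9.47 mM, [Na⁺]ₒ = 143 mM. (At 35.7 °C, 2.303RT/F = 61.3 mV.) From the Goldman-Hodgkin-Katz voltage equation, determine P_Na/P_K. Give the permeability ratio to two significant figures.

0.031

Let α = P_Na/P_K. GHK: Vm = 61.3·log₁₀[(Kₒ + α·Naₒ)/(Kᵢ + α·Naᵢ)].
10^(Vm/61.3) = 10^(-59.0/61.3) = 0.10902
So 0.10902·(Kᵢ + α·Naᵢ) = Kₒ + α·Naₒ → α = (0.10902·119.0 − 8.52) / (143.0 − 0.10902·9.47)
α = (12.97 − 8.52) / (143.0 − 1.032) = 4.454/142 = 0.03137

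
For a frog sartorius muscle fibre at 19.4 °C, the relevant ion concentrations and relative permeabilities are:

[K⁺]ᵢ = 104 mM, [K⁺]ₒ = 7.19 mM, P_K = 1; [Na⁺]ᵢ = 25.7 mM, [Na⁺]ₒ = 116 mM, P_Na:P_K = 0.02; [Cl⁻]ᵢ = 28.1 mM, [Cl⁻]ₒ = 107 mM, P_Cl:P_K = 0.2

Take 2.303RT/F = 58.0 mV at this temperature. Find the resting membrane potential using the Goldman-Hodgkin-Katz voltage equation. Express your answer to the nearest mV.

-53 mV

Vm = 58.0 · log₁₀[(Σ P·[cation]ₒ + Σ P·[anion]ᵢ) / (Σ P·[cation]ᵢ + Σ P·[anion]ₒ)]
Numerator = 1×7.19 + 0.02×116 + 0.2×28.1 = 15.13
Denominator = 1×104 + 0.02×25.7 + 0.2×107 = 125.9
Vm = 58.0 · log₁₀(0.12016) = 58.0 × (-0.9202) = -53.37 mV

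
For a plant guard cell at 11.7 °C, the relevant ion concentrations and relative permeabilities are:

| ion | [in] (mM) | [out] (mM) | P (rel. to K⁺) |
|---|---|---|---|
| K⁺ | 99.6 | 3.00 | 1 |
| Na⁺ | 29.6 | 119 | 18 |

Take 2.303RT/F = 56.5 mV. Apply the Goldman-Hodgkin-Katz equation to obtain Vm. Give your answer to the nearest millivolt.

Vm = 56.5 · log₁₀[(Σ P·[cation]ₒ + Σ P·[anion]ᵢ) / (Σ P·[cation]ᵢ + Σ P·[anion]ₒ)]
Numerator = 1×3.00 + 18×119 = 2145
Denominator = 1×99.6 + 18×29.6 = 632.4
Vm = 56.5 · log₁₀(3.3918) = 56.5 × (0.5304) = 29.97 mV

30 mV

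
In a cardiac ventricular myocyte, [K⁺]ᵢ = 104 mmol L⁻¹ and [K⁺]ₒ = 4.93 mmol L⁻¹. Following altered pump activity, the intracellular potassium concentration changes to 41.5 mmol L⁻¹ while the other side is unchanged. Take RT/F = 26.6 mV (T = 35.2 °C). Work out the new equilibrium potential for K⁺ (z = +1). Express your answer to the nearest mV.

-57 mV

After the shift: [K⁺]_out = 4.93, [K⁺]_in = 41.5 mmol L⁻¹.
E_new = (26.6/1)·ln(4.93/41.5) = 26.60 · (-2.1304) = -56.67 mV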